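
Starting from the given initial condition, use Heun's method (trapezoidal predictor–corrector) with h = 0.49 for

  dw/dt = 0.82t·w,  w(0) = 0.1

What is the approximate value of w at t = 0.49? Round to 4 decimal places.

0.1098

Heun: k1 = f(t_n, w_n); k2 = f(t_n + h, w_n + h·k1); w_{n+1} = w_n + (h/2)·(k1 + k2).
t=0.000000, w=0.100000:
  k1 = f(0.000000, 0.100000) = 0.000000
  k2 = f(0.490000, 0.100000) = 0.040180
  w ← 0.100000 + (0.49/2)·(0.000000 + 0.040180) = 0.109844
w(0.49) ≈ 0.1098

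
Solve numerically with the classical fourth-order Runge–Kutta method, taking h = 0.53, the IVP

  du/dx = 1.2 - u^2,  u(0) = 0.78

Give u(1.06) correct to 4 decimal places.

RK4: k1 = f(x_n, u_n); k2 = f(x_n + h/2, u_n + (h/2)·k1); k3 = f(x_n + h/2, u_n + (h/2)·k2); k4 = f(x_n + h, u_n + h·k3); u_{n+1} = u_n + (h/6)·(k1 + 2k2 + 2k3 + k4).
x=0.000000, u=0.780000:
  k1 = f(0.000000, 0.780000) = 0.591600
  k2 = f(0.265000, 0.936774) = 0.322454
  k3 = f(0.265000, 0.865450) = 0.450996
  k4 = f(0.530000, 1.019028) = 0.161583
  u ← 0.780000 + (0.53/6)·(k1 + 2k2 + 2k3 + k4) = 0.983174
x=0.530000, u=0.983174:
  k1 = f(0.530000, 0.983174) = 0.233369
  k2 = f(0.795000, 1.045017) = 0.107940
  k3 = f(0.795000, 1.011778) = 0.176305
  k4 = f(1.060000, 1.076616) = 0.040899
  u ← 0.983174 + (0.53/6)·(k1 + 2k2 + 2k3 + k4) = 1.057618
u(1.06) ≈ 1.0576

1.0576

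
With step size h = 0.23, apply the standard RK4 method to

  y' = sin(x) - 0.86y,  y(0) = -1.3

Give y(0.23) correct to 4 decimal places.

RK4: k1 = f(x_n, y_n); k2 = f(x_n + h/2, y_n + (h/2)·k1); k3 = f(x_n + h/2, y_n + (h/2)·k2); k4 = f(x_n + h, y_n + h·k3); y_{n+1} = y_n + (h/6)·(k1 + 2k2 + 2k3 + k4).
x=0.000000, y=-1.300000:
  k1 = f(0.000000, -1.300000) = 1.118000
  k2 = f(0.115000, -1.171430) = 1.122176
  k3 = f(0.115000, -1.170950) = 1.121763
  k4 = f(0.230000, -1.041994) = 1.124093
  y ← -1.300000 + (0.23/6)·(k1 + 2k2 + 2k3 + k4) = -1.042018
y(0.23) ≈ -1.0420

-1.0420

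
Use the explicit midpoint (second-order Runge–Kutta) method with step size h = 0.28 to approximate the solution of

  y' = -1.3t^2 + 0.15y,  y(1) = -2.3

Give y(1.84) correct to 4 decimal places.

Midpoint: k1 = f(t_n, y_n); k2 = f(t_n + h/2, y_n + (h/2)·k1); y_{n+1} = y_n + h·k2.
t=1.000000, y=-2.300000:
  k1 = f(1.000000, -2.300000) = -1.645000
  k2 = f(1.140000, -2.530300) = -2.069025
  y ← -2.300000 + 0.28·(-2.069025) = -2.879327
t=1.280000, y=-2.879327:
  k1 = f(1.280000, -2.879327) = -2.561819
  k2 = f(1.420000, -3.237982) = -3.107017
  y ← -2.879327 + 0.28·(-3.107017) = -3.749292
t=1.560000, y=-3.749292:
  k1 = f(1.560000, -3.749292) = -3.726074
  k2 = f(1.700000, -4.270942) = -4.397641
  y ← -3.749292 + 0.28·(-4.397641) = -4.980631
y(1.84) ≈ -4.9806

-4.9806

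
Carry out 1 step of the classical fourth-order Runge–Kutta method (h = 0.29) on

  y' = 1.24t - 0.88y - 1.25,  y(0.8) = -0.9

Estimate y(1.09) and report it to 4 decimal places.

RK4: k1 = f(t_n, y_n); k2 = f(t_n + h/2, y_n + (h/2)·k1); k3 = f(t_n + h/2, y_n + (h/2)·k2); k4 = f(t_n + h, y_n + h·k3); y_{n+1} = y_n + (h/6)·(k1 + 2k2 + 2k3 + k4).
t=0.800000, y=-0.900000:
  k1 = f(0.800000, -0.900000) = 0.534000
  k2 = f(0.945000, -0.822570) = 0.645662
  k3 = f(0.945000, -0.806379) = 0.631414
  k4 = f(1.090000, -0.716890) = 0.732463
  y ← -0.900000 + (0.29/6)·(k1 + 2k2 + 2k3 + k4) = -0.715337
y(1.09) ≈ -0.7153

-0.7153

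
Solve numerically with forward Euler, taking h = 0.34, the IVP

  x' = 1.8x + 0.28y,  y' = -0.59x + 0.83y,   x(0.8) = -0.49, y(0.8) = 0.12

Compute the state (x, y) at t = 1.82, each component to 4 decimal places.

Euler on (x,y): x_{n+1} = x_n + h·x', y_{n+1} = y_n + h·y'.
0.800000: (-0.490000, 0.120000); f=(-0.848400, 0.388700) → (-0.778456, 0.252158)
1.140000: (-0.778456, 0.252158); f=(-1.330617, 0.668580) → (-1.230866, 0.479475)
1.480000: (-1.230866, 0.479475); f=(-2.081305, 1.124175) → (-1.938509, 0.861695)
(x(1.82), y(1.82)) ≈ (-1.9385, 0.8617)

-1.9385, 0.8617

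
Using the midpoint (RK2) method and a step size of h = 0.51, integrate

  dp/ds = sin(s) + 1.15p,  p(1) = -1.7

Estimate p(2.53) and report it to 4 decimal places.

-5.6901

Midpoint: k1 = f(s_n, p_n); k2 = f(s_n + h/2, p_n + (h/2)·k1); p_{n+1} = p_n + h·k2.
s=1.000000, p=-1.700000:
  k1 = f(1.000000, -1.700000) = -1.113529
  k2 = f(1.255000, -1.983950) = -1.330993
  p ← -1.700000 + 0.51·(-1.330993) = -2.378806
s=1.510000, p=-2.378806:
  k1 = f(1.510000, -2.378806) = -1.737475
  k2 = f(1.765000, -2.821863) = -2.263940
  p ← -2.378806 + 0.51·(-2.263940) = -3.533416
s=2.020000, p=-3.533416:
  k1 = f(2.020000, -3.533416) = -3.162635
  k2 = f(2.275000, -4.339888) = -4.228744
  p ← -3.533416 + 0.51·(-4.228744) = -5.690075
p(2.53) ≈ -5.6901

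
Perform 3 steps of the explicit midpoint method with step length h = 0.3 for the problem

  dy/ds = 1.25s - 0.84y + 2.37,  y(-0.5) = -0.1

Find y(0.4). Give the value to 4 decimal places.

Midpoint: k1 = f(s_n, y_n); k2 = f(s_n + h/2, y_n + (h/2)·k1); y_{n+1} = y_n + h·k2.
s=-0.500000, y=-0.100000:
  k1 = f(-0.500000, -0.100000) = 1.829000
  k2 = f(-0.350000, 0.174350) = 1.786046
  y ← -0.100000 + 0.3·1.786046 = 0.435814
s=-0.200000, y=0.435814:
  k1 = f(-0.200000, 0.435814) = 1.753916
  k2 = f(-0.050000, 0.698901) = 1.720423
  y ← 0.435814 + 0.3·1.720423 = 0.951941
s=0.100000, y=0.951941:
  k1 = f(0.100000, 0.951941) = 1.695370
  k2 = f(0.250000, 1.206246) = 1.669253
  y ← 0.951941 + 0.3·1.669253 = 1.452717
y(0.4) ≈ 1.4527

1.4527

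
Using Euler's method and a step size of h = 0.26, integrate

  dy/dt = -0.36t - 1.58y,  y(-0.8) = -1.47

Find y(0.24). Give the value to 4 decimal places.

-0.1270

Euler: y_{n+1} = y_n + h·f(t_n, y_n).
t=-0.800000, y=-1.470000: f=2.610600 → y ← -1.470000 + 0.26·2.610600 = -0.791244
t=-0.540000, y=-0.791244: f=1.444566 → y ← -0.791244 + 0.26·1.444566 = -0.415657
t=-0.280000, y=-0.415657: f=0.757538 → y ← -0.415657 + 0.26·0.757538 = -0.218697
t=-0.020000, y=-0.218697: f=0.352741 → y ← -0.218697 + 0.26·0.352741 = -0.126984
y(0.24) ≈ -0.1270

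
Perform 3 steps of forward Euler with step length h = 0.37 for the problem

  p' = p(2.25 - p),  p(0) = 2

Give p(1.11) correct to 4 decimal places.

Euler: p_{n+1} = p_n + h·f(s_n, p_n).
s=0.000000, p=2.000000: f=0.500000 → p ← 2.000000 + 0.37·0.500000 = 2.185000
s=0.370000, p=2.185000: f=0.142025 → p ← 2.185000 + 0.37·0.142025 = 2.237549
s=0.740000, p=2.237549: f=0.027859 → p ← 2.237549 + 0.37·0.027859 = 2.247857
p(1.11) ≈ 2.2479

2.2479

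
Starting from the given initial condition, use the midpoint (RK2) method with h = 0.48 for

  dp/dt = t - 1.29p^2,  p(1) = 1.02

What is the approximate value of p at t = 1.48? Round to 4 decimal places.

Midpoint: k1 = f(t_n, p_n); k2 = f(t_n + h/2, p_n + (h/2)·k1); p_{n+1} = p_n + h·k2.
t=1.000000, p=1.020000:
  k1 = f(1.000000, 1.020000) = -0.342116
  k2 = f(1.240000, 0.937892) = 0.105262
  p ← 1.020000 + 0.48·0.105262 = 1.070526
p(1.48) ≈ 1.0705

1.0705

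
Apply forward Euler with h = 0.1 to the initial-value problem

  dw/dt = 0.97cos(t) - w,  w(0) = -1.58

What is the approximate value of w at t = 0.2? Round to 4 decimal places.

Euler: w_{n+1} = w_n + h·f(t_n, w_n).
t=0.000000, w=-1.580000: f=2.550000 → w ← -1.580000 + 0.1·2.550000 = -1.325000
t=0.100000, w=-1.325000: f=2.290154 → w ← -1.325000 + 0.1·2.290154 = -1.095985
w(0.2) ≈ -1.0960

-1.0960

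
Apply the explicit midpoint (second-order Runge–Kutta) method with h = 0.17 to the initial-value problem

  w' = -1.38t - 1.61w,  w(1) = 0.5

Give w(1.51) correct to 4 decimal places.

-0.3945

Midpoint: k1 = f(t_n, w_n); k2 = f(t_n + h/2, w_n + (h/2)·k1); w_{n+1} = w_n + h·k2.
t=1.000000, w=0.500000:
  k1 = f(1.000000, 0.500000) = -2.185000
  k2 = f(1.085000, 0.314275) = -2.003283
  w ← 0.500000 + 0.17·(-2.003283) = 0.159442
t=1.170000, w=0.159442:
  k1 = f(1.170000, 0.159442) = -1.871302
  k2 = f(1.255000, 0.000381) = -1.732514
  w ← 0.159442 + 0.17·(-1.732514) = -0.135085
t=1.340000, w=-0.135085:
  k1 = f(1.340000, -0.135085) = -1.631712
  k2 = f(1.425000, -0.273781) = -1.525713
  w ← -0.135085 + 0.17·(-1.525713) = -0.394457
w(1.51) ≈ -0.3945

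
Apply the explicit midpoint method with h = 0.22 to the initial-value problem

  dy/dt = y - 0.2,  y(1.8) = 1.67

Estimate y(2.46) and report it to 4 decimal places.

Midpoint: k1 = f(t_n, y_n); k2 = f(t_n + h/2, y_n + (h/2)·k1); y_{n+1} = y_n + h·k2.
t=1.800000, y=1.670000:
  k1 = f(1.800000, 1.670000) = 1.470000
  k2 = f(1.910000, 1.831700) = 1.631700
  y ← 1.670000 + 0.22·1.631700 = 2.028974
t=2.020000, y=2.028974:
  k1 = f(2.020000, 2.028974) = 1.828974
  k2 = f(2.130000, 2.230161) = 2.030161
  y ← 2.028974 + 0.22·2.030161 = 2.475609
t=2.240000, y=2.475609:
  k1 = f(2.240000, 2.475609) = 2.275609
  k2 = f(2.350000, 2.725926) = 2.525926
  y ← 2.475609 + 0.22·2.525926 = 3.031313
y(2.46) ≈ 3.0313

3.0313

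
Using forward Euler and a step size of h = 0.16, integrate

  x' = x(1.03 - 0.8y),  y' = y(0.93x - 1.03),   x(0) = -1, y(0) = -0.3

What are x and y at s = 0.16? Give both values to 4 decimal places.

-1.2032, -0.2059

Euler on (x,y): x_{n+1} = x_n + h·x', y_{n+1} = y_n + h·y'.
0.000000: (-1.000000, -0.300000); f=(-1.270000, 0.588000) → (-1.203200, -0.205920)
(x(0.16), y(0.16)) ≈ (-1.2032, -0.2059)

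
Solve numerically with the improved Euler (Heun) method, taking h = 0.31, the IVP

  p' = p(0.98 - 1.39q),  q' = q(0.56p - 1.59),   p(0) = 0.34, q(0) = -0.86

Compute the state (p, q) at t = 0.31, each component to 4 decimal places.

Heun on (p,q): k1 = f(t_n, state_n); k2 = f(t_n + h, state_n + h·k1); state_{n+1} = state_n + (h/2)·(k1 + k2).
0.000000: (0.340000, -0.860000)
  k1 = (0.739636, 1.203656)
  predictor → (0.569287, -0.486867)
  k2 = (0.943163, 0.618904)
  → (0.600834, -0.577503)
(p(0.31), q(0.31)) ≈ (0.6008, -0.5775)

0.6008, -0.5775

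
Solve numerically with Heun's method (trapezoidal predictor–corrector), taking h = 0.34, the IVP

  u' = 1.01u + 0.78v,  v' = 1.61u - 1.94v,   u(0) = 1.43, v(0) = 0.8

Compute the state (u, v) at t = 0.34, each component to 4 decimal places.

Heun on (u,v): k1 = f(t_n, state_n); k2 = f(t_n + h, state_n + h·k1); state_{n+1} = state_n + (h/2)·(k1 + k2).
0.000000: (1.430000, 0.800000)
  k1 = (2.068300, 0.750300)
  predictor → (2.133222, 1.055102)
  k2 = (2.977534, 1.387590)
  → (2.287792, 1.163441)
(u(0.34), v(0.34)) ≈ (2.2878, 1.1634)

2.2878, 1.1634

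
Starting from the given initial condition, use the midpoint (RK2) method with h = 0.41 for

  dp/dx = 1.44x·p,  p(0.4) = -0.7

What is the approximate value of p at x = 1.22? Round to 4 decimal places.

Midpoint: k1 = f(x_n, p_n); k2 = f(x_n + h/2, p_n + (h/2)·k1); p_{n+1} = p_n + h·k2.
x=0.400000, p=-0.700000:
  k1 = f(0.400000, -0.700000) = -0.403200
  k2 = f(0.605000, -0.782656) = -0.681850
  p ← -0.700000 + 0.41·(-0.681850) = -0.979558
x=0.810000, p=-0.979558:
  k1 = f(0.810000, -0.979558) = -1.142557
  k2 = f(1.015000, -1.213783) = -1.774065
  p ← -0.979558 + 0.41·(-1.774065) = -1.706925
p(1.22) ≈ -1.7069

-1.7069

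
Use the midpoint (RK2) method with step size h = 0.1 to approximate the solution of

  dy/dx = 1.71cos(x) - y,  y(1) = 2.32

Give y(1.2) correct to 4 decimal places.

2.0389

Midpoint: k1 = f(x_n, y_n); k2 = f(x_n + h/2, y_n + (h/2)·k1); y_{n+1} = y_n + h·k2.
x=1.000000, y=2.320000:
  k1 = f(1.000000, 2.320000) = -1.396083
  k2 = f(1.050000, 2.250196) = -1.399349
  y ← 2.320000 + 0.1·(-1.399349) = 2.180065
x=1.100000, y=2.180065:
  k1 = f(1.100000, 2.180065) = -1.404416
  k2 = f(1.150000, 2.109844) = -1.411331
  y ← 2.180065 + 0.1·(-1.411331) = 2.038932
y(1.2) ≈ 2.0389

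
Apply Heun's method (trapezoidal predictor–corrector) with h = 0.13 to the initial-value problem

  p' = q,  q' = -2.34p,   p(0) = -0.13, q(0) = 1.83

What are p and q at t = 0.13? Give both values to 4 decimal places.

0.1105, 1.8334

Heun on (p,q): k1 = f(t_n, state_n); k2 = f(t_n + h, state_n + h·k1); state_{n+1} = state_n + (h/2)·(k1 + k2).
0.000000: (-0.130000, 1.830000)
  k1 = (1.830000, 0.304200)
  predictor → (0.107900, 1.869546)
  k2 = (1.869546, -0.252486)
  → (0.110470, 1.833361)
(p(0.13), q(0.13)) ≈ (0.1105, 1.8334)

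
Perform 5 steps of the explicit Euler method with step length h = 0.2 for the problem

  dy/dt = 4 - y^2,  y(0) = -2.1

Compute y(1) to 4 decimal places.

Euler: y_{n+1} = y_n + h·f(t_n, y_n).
t=0.000000, y=-2.100000: f=-0.410000 → y ← -2.100000 + 0.2·(-0.410000) = -2.182000
t=0.200000, y=-2.182000: f=-0.761124 → y ← -2.182000 + 0.2·(-0.761124) = -2.334225
t=0.400000, y=-2.334225: f=-1.448605 → y ← -2.334225 + 0.2·(-1.448605) = -2.623946
t=0.600000, y=-2.623946: f=-2.885092 → y ← -2.623946 + 0.2·(-2.885092) = -3.200964
t=0.800000, y=-3.200964: f=-6.246172 → y ← -3.200964 + 0.2·(-6.246172) = -4.450199
y(1) ≈ -4.4502

-4.4502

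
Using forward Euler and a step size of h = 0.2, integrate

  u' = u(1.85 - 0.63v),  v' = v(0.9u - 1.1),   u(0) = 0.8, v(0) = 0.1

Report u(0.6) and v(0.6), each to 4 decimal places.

Euler on (u,v): u_{n+1} = u_n + h·u', v_{n+1} = v_n + h·v'.
0.000000: (0.800000, 0.100000); f=(1.429600, -0.038000) → (1.085920, 0.092400)
0.200000: (1.085920, 0.092400); f=(1.945738, -0.011335) → (1.475068, 0.090133)
0.400000: (1.475068, 0.090133); f=(2.645115, 0.020511) → (2.004091, 0.094235)
(u(0.6), v(0.6)) ≈ (2.0041, 0.0942)

2.0041, 0.0942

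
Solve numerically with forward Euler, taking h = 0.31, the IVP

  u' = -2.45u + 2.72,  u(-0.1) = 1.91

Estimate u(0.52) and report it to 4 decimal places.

Euler: u_{n+1} = u_n + h·f(t_n, u_n).
t=-0.100000, u=1.910000: f=-1.959500 → u ← 1.910000 + 0.31·(-1.959500) = 1.302555
t=0.210000, u=1.302555: f=-0.471260 → u ← 1.302555 + 0.31·(-0.471260) = 1.156464
u(0.52) ≈ 1.1565

1.1565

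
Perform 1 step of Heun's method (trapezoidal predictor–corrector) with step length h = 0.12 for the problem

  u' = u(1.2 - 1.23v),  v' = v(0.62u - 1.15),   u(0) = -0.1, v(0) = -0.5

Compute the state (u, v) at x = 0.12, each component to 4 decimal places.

-0.1235, -0.4322

Heun on (u,v): k1 = f(x_n, state_n); k2 = f(x_n + h, state_n + h·k1); state_{n+1} = state_n + (h/2)·(k1 + k2).
0.000000: (-0.100000, -0.500000)
  k1 = (-0.181500, 0.606000)
  predictor → (-0.121780, -0.427280)
  k2 = (-0.210138, 0.523633)
  → (-0.123498, -0.432222)
(u(0.12), v(0.12)) ≈ (-0.1235, -0.4322)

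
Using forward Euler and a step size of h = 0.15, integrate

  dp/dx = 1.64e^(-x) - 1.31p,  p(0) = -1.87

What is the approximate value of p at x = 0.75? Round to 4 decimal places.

Euler: p_{n+1} = p_n + h·f(x_n, p_n).
x=0.000000, p=-1.870000: f=4.089700 → p ← -1.870000 + 0.15·4.089700 = -1.256545
x=0.150000, p=-1.256545: f=3.057635 → p ← -1.256545 + 0.15·3.057635 = -0.797900
x=0.300000, p=-0.797900: f=2.260191 → p ← -0.797900 + 0.15·2.260191 = -0.458871
x=0.450000, p=-0.458871: f=1.646831 → p ← -0.458871 + 0.15·1.646831 = -0.211846
x=0.600000, p=-0.211846: f=1.177570 → p ← -0.211846 + 0.15·1.177570 = -0.035211
p(0.75) ≈ -0.0352

-0.0352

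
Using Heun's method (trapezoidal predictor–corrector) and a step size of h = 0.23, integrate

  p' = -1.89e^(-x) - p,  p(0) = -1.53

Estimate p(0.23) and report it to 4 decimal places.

-1.5586

Heun: k1 = f(x_n, p_n); k2 = f(x_n + h, p_n + h·k1); p_{n+1} = p_n + (h/2)·(k1 + k2).
x=0.000000, p=-1.530000:
  k1 = f(0.000000, -1.530000) = -0.360000
  k2 = f(0.230000, -1.612800) = 0.111131
  p ← -1.530000 + (0.23/2)·(-0.360000 + 0.111131) = -1.558620
p(0.23) ≈ -1.5586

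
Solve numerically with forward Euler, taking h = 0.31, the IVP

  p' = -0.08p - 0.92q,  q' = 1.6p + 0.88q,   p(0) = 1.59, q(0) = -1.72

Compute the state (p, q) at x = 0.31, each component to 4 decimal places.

2.0411, -1.4006

Euler on (p,q): p_{n+1} = p_n + h·p', q_{n+1} = q_n + h·q'.
0.000000: (1.590000, -1.720000); f=(1.455200, 1.030400) → (2.041112, -1.400576)
(p(0.31), q(0.31)) ≈ (2.0411, -1.4006)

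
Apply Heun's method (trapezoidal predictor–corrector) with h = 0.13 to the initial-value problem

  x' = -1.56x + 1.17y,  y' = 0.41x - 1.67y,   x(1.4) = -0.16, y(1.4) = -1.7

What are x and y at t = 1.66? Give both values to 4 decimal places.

-0.4423, -1.1364

Heun on (x,y): k1 = f(t_n, state_n); k2 = f(t_n + h, state_n + h·k1); state_{n+1} = state_n + (h/2)·(k1 + k2).
1.400000: (-0.160000, -1.700000)
  k1 = (-1.739400, 2.773400)
  predictor → (-0.386122, -1.339458)
  k2 = (-0.964816, 2.078585)
  → (-0.335774, -1.384621)
1.530000: (-0.335774, -1.384621)
  k1 = (-1.096199, 2.174650)
  predictor → (-0.478280, -1.101917)
  k2 = (-0.543126, 1.644106)
  → (-0.442330, -1.136402)
(x(1.66), y(1.66)) ≈ (-0.4423, -1.1364)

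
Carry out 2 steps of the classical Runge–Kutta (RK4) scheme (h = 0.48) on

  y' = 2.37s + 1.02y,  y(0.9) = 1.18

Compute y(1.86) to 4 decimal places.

8.1693

RK4: k1 = f(s_n, y_n); k2 = f(s_n + h/2, y_n + (h/2)·k1); k3 = f(s_n + h/2, y_n + (h/2)·k2); k4 = f(s_n + h, y_n + h·k3); y_{n+1} = y_n + (h/6)·(k1 + 2k2 + 2k3 + k4).
s=0.900000, y=1.180000:
  k1 = f(0.900000, 1.180000) = 3.336600
  k2 = f(1.140000, 1.980784) = 4.722200
  k3 = f(1.140000, 2.313328) = 5.061394
  k4 = f(1.380000, 3.609469) = 6.952259
  y ← 1.180000 + (0.48/6)·(k1 + 2k2 + 2k3 + k4) = 3.568484
s=1.380000, y=3.568484:
  k1 = f(1.380000, 3.568484) = 6.910453
  k2 = f(1.620000, 5.226993) = 9.170932
  k3 = f(1.620000, 5.769508) = 9.724298
  k4 = f(1.860000, 8.236147) = 12.809070
  y ← 3.568484 + (0.48/6)·(k1 + 2k2 + 2k3 + k4) = 8.169282
y(1.86) ≈ 8.1693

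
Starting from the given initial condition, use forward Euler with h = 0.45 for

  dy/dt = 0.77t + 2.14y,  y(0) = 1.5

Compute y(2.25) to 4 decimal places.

47.6443

Euler: y_{n+1} = y_n + h·f(t_n, y_n).
t=0.000000, y=1.500000: f=3.210000 → y ← 1.500000 + 0.45·3.210000 = 2.944500
t=0.450000, y=2.944500: f=6.647730 → y ← 2.944500 + 0.45·6.647730 = 5.935979
t=0.900000, y=5.935979: f=13.395994 → y ← 5.935979 + 0.45·13.395994 = 11.964176
t=1.350000, y=11.964176: f=26.642836 → y ← 11.964176 + 0.45·26.642836 = 23.953452
t=1.800000, y=23.953452: f=52.646387 → y ← 23.953452 + 0.45·52.646387 = 47.644326
y(2.25) ≈ 47.6443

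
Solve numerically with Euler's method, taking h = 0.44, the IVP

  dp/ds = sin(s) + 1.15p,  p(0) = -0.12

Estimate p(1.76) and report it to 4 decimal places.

Euler: p_{n+1} = p_n + h·f(s_n, p_n).
s=0.000000, p=-0.120000: f=-0.138000 → p ← -0.120000 + 0.44·(-0.138000) = -0.180720
s=0.440000, p=-0.180720: f=0.218111 → p ← -0.180720 + 0.44·0.218111 = -0.084751
s=0.880000, p=-0.084751: f=0.673275 → p ← -0.084751 + 0.44·0.673275 = 0.211490
s=1.320000, p=0.211490: f=1.211929 → p ← 0.211490 + 0.44·1.211929 = 0.744739
p(1.76) ≈ 0.7447

0.7447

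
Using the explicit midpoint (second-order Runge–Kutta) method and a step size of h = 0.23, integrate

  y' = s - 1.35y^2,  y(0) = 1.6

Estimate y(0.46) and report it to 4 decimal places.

Midpoint: k1 = f(s_n, y_n); k2 = f(s_n + h/2, y_n + (h/2)·k1); y_{n+1} = y_n + h·k2.
s=0.000000, y=1.600000:
  k1 = f(0.000000, 1.600000) = -3.456000
  k2 = f(0.115000, 1.202560) = -1.837303
  y ← 1.600000 + 0.23·(-1.837303) = 1.177420
s=0.230000, y=1.177420:
  k1 = f(0.230000, 1.177420) = -1.641530
  k2 = f(0.345000, 0.988644) = -0.974514
  y ← 1.177420 + 0.23·(-0.974514) = 0.953282
y(0.46) ≈ 0.9533

0.9533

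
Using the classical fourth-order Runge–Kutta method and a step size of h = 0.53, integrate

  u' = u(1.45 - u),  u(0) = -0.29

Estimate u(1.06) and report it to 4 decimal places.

-4.3186

RK4: k1 = f(x_n, u_n); k2 = f(x_n + h/2, u_n + (h/2)·k1); k3 = f(x_n + h/2, u_n + (h/2)·k2); k4 = f(x_n + h, u_n + h·k3); u_{n+1} = u_n + (h/6)·(k1 + 2k2 + 2k3 + k4).
x=0.000000, u=-0.290000:
  k1 = f(0.000000, -0.290000) = -0.504600
  k2 = f(0.265000, -0.423719) = -0.793930
  k3 = f(0.265000, -0.500392) = -0.975959
  k4 = f(0.530000, -0.807258) = -1.822191
  u ← -0.290000 + (0.53/6)·(k1 + 2k2 + 2k3 + k4) = -0.808214
x=0.530000, u=-0.808214:
  k1 = f(0.530000, -0.808214) = -1.825119
  k2 = f(0.795000, -1.291870) = -3.542141
  k3 = f(0.795000, -1.746881) = -5.584571
  k4 = f(1.060000, -3.768037) = -19.661752
  u ← -0.808214 + (0.53/6)·(k1 + 2k2 + 2k3 + k4) = -4.318607
u(1.06) ≈ -4.3186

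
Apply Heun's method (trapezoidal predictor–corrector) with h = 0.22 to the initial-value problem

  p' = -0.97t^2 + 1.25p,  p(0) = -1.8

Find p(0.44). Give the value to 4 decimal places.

-3.1363

Heun: k1 = f(t_n, p_n); k2 = f(t_n + h, p_n + h·k1); p_{n+1} = p_n + (h/2)·(k1 + k2).
t=0.000000, p=-1.800000:
  k1 = f(0.000000, -1.800000) = -2.250000
  k2 = f(0.220000, -2.295000) = -2.915698
  p ← -1.800000 + (0.22/2)·(-2.250000 + (-2.915698)) = -2.368227
t=0.220000, p=-2.368227:
  k1 = f(0.220000, -2.368227) = -3.007231
  k2 = f(0.440000, -3.029818) = -3.975064
  p ← -2.368227 + (0.22/2)·(-3.007231 + (-3.975064)) = -3.136279
p(0.44) ≈ -3.1363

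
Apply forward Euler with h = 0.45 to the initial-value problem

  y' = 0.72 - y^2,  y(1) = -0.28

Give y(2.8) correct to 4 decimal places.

0.7651

Euler: y_{n+1} = y_n + h·f(t_n, y_n).
t=1.000000, y=-0.280000: f=0.641600 → y ← -0.280000 + 0.45·0.641600 = 0.008720
t=1.450000, y=0.008720: f=0.719924 → y ← 0.008720 + 0.45·0.719924 = 0.332686
t=1.900000, y=0.332686: f=0.609320 → y ← 0.332686 + 0.45·0.609320 = 0.606880
t=2.350000, y=0.606880: f=0.351697 → y ← 0.606880 + 0.45·0.351697 = 0.765143
y(2.8) ≈ 0.7651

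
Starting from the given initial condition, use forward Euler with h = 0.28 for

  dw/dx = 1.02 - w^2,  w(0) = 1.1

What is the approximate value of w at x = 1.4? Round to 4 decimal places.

Euler: w_{n+1} = w_n + h·f(x_n, w_n).
x=0.000000, w=1.100000: f=-0.190000 → w ← 1.100000 + 0.28·(-0.190000) = 1.046800
x=0.280000, w=1.046800: f=-0.075790 → w ← 1.046800 + 0.28·(-0.075790) = 1.025579
x=0.560000, w=1.025579: f=-0.031812 → w ← 1.025579 + 0.28·(-0.031812) = 1.016671
x=0.840000, w=1.016671: f=-0.013621 → w ← 1.016671 + 0.28·(-0.013621) = 1.012858
x=1.120000, w=1.012858: f=-0.005881 → w ← 1.012858 + 0.28·(-0.005881) = 1.011211
w(1.4) ≈ 1.0112

1.0112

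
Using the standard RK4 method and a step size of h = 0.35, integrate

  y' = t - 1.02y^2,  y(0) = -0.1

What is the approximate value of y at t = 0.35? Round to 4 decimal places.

RK4: k1 = f(t_n, y_n); k2 = f(t_n + h/2, y_n + (h/2)·k1); k3 = f(t_n + h/2, y_n + (h/2)·k2); k4 = f(t_n + h, y_n + h·k3); y_{n+1} = y_n + (h/6)·(k1 + 2k2 + 2k3 + k4).
t=0.000000, y=-0.100000:
  k1 = f(0.000000, -0.100000) = -0.010200
  k2 = f(0.175000, -0.101785) = 0.164433
  k3 = f(0.175000, -0.071224) = 0.169826
  k4 = f(0.350000, -0.040561) = 0.348322
  y ← -0.100000 + (0.35/6)·(k1 + 2k2 + 2k3 + k4) = -0.041279
y(0.35) ≈ -0.0413

-0.0413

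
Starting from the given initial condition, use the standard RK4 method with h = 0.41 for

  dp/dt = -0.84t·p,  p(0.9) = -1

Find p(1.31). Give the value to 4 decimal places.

-0.6835

RK4: k1 = f(t_n, p_n); k2 = f(t_n + h/2, p_n + (h/2)·k1); k3 = f(t_n + h/2, p_n + (h/2)·k2); k4 = f(t_n + h, p_n + h·k3); p_{n+1} = p_n + (h/6)·(k1 + 2k2 + 2k3 + k4).
t=0.900000, p=-1.000000:
  k1 = f(0.900000, -1.000000) = 0.756000
  k2 = f(1.105000, -0.845020) = 0.784348
  k3 = f(1.105000, -0.839209) = 0.778954
  k4 = f(1.310000, -0.680629) = 0.748964
  p ← -1.000000 + (0.41/6)·(k1 + 2k2 + 2k3 + k4) = -0.683510
p(1.31) ≈ -0.6835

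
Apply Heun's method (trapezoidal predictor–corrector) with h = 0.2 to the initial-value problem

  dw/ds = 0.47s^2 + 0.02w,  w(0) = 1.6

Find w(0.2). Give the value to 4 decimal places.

1.6083

Heun: k1 = f(s_n, w_n); k2 = f(s_n + h, w_n + h·k1); w_{n+1} = w_n + (h/2)·(k1 + k2).
s=0.000000, w=1.600000:
  k1 = f(0.000000, 1.600000) = 0.032000
  k2 = f(0.200000, 1.606400) = 0.050928
  w ← 1.600000 + (0.2/2)·(0.032000 + 0.050928) = 1.608293
w(0.2) ≈ 1.6083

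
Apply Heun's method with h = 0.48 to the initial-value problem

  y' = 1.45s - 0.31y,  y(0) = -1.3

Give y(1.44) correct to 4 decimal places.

0.4869

Heun: k1 = f(s_n, y_n); k2 = f(s_n + h, y_n + h·k1); y_{n+1} = y_n + (h/2)·(k1 + k2).
s=0.000000, y=-1.300000:
  k1 = f(0.000000, -1.300000) = 0.403000
  k2 = f(0.480000, -1.106560) = 1.039034
  y ← -1.300000 + (0.48/2)·(0.403000 + 1.039034) = -0.953912
s=0.480000, y=-0.953912:
  k1 = f(0.480000, -0.953912) = 0.991713
  k2 = f(0.960000, -0.477890) = 1.540146
  y ← -0.953912 + (0.48/2)·(0.991713 + 1.540146) = -0.346266
s=0.960000, y=-0.346266:
  k1 = f(0.960000, -0.346266) = 1.499342
  k2 = f(1.440000, 0.373418) = 1.972240
  y ← -0.346266 + (0.48/2)·(1.499342 + 1.972240) = 0.486914
y(1.44) ≈ 0.4869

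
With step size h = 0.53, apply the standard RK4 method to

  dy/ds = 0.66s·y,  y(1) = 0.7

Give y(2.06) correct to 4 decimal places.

2.0401

RK4: k1 = f(s_n, y_n); k2 = f(s_n + h/2, y_n + (h/2)·k1); k3 = f(s_n + h/2, y_n + (h/2)·k2); k4 = f(s_n + h, y_n + h·k3); y_{n+1} = y_n + (h/6)·(k1 + 2k2 + 2k3 + k4).
s=1.000000, y=0.700000:
  k1 = f(1.000000, 0.700000) = 0.462000
  k2 = f(1.265000, 0.822430) = 0.686647
  k3 = f(1.265000, 0.881961) = 0.736350
  k4 = f(1.530000, 1.090265) = 1.100950
  y ← 0.700000 + (0.53/6)·(k1 + 2k2 + 2k3 + k4) = 1.089457
s=1.530000, y=1.089457:
  k1 = f(1.530000, 1.089457) = 1.100133
  k2 = f(1.795000, 1.380992) = 1.636061
  k3 = f(1.795000, 1.523013) = 1.804313
  k4 = f(2.060000, 2.045743) = 2.781392
  y ← 1.089457 + (0.53/6)·(k1 + 2k2 + 2k3 + k4) = 2.040124
y(2.06) ≈ 2.0401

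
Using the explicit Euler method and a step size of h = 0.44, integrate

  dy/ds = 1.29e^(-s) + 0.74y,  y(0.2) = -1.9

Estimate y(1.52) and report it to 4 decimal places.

Euler: y_{n+1} = y_n + h·f(s_n, y_n).
s=0.200000, y=-1.900000: f=-0.349837 → y ← -1.900000 + 0.44·(-0.349837) = -2.053928
s=0.640000, y=-2.053928: f=-0.839700 → y ← -2.053928 + 0.44·(-0.839700) = -2.423396
s=1.080000, y=-2.423396: f=-1.355235 → y ← -2.423396 + 0.44·(-1.355235) = -3.019700
y(1.52) ≈ -3.0197

-3.0197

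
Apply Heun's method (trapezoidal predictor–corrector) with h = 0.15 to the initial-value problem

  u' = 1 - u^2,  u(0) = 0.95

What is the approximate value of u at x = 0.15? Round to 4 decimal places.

Heun: k1 = f(x_n, u_n); k2 = f(x_n + h, u_n + h·k1); u_{n+1} = u_n + (h/2)·(k1 + k2).
x=0.000000, u=0.950000:
  k1 = f(0.000000, 0.950000) = 0.097500
  k2 = f(0.150000, 0.964625) = 0.069499
  u ← 0.950000 + (0.15/2)·(0.097500 + 0.069499) = 0.962525
u(0.15) ≈ 0.9625

0.9625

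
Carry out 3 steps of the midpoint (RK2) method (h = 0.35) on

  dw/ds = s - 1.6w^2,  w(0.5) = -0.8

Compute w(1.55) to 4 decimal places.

-2.5448

Midpoint: k1 = f(s_n, w_n); k2 = f(s_n + h/2, w_n + (h/2)·k1); w_{n+1} = w_n + h·k2.
s=0.500000, w=-0.800000:
  k1 = f(0.500000, -0.800000) = -0.524000
  k2 = f(0.675000, -0.891700) = -0.597206
  w ← -0.800000 + 0.35·(-0.597206) = -1.009022
s=0.850000, w=-1.009022:
  k1 = f(0.850000, -1.009022) = -0.779001
  k2 = f(1.025000, -1.145347) = -1.073913
  w ← -1.009022 + 0.35·(-1.073913) = -1.384892
s=1.200000, w=-1.384892:
  k1 = f(1.200000, -1.384892) = -1.868680
  k2 = f(1.375000, -1.711911) = -3.314022
  w ← -1.384892 + 0.35·(-3.314022) = -2.544799
w(1.55) ≈ -2.5448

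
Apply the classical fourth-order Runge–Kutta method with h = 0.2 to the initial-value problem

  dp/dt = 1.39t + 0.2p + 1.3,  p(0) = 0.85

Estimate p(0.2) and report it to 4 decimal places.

1.1781

RK4: k1 = f(t_n, p_n); k2 = f(t_n + h/2, p_n + (h/2)·k1); k3 = f(t_n + h/2, p_n + (h/2)·k2); k4 = f(t_n + h, p_n + h·k3); p_{n+1} = p_n + (h/6)·(k1 + 2k2 + 2k3 + k4).
t=0.000000, p=0.850000:
  k1 = f(0.000000, 0.850000) = 1.470000
  k2 = f(0.100000, 0.997000) = 1.638400
  k3 = f(0.100000, 1.013840) = 1.641768
  k4 = f(0.200000, 1.178354) = 1.813671
  p ← 0.850000 + (0.2/6)·(k1 + 2k2 + 2k3 + k4) = 1.178134
p(0.2) ≈ 1.1781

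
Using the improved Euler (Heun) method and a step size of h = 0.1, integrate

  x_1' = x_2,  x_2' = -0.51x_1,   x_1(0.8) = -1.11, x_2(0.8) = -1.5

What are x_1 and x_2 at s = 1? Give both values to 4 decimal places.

Heun on (x_1,x_2): k1 = f(s_n, state_n); k2 = f(s_n + h, state_n + h·k1); state_{n+1} = state_n + (h/2)·(k1 + k2).
0.800000: (-1.110000, -1.500000)
  k1 = (-1.500000, 0.566100)
  predictor → (-1.260000, -1.443390)
  k2 = (-1.443390, 0.642600)
  → (-1.257170, -1.439565)
0.900000: (-1.257170, -1.439565)
  k1 = (-1.439565, 0.641156)
  predictor → (-1.401126, -1.375449)
  k2 = (-1.375449, 0.714574)
  → (-1.397920, -1.371778)
(x_1(1), x_2(1)) ≈ (-1.3979, -1.3718)

-1.3979, -1.3718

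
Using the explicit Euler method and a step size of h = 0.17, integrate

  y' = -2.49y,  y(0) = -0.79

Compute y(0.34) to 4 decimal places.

Euler: y_{n+1} = y_n + h·f(t_n, y_n).
t=0.000000, y=-0.790000: f=1.967100 → y ← -0.790000 + 0.17·1.967100 = -0.455593
t=0.170000, y=-0.455593: f=1.134427 → y ← -0.455593 + 0.17·1.134427 = -0.262740
y(0.34) ≈ -0.2627

-0.2627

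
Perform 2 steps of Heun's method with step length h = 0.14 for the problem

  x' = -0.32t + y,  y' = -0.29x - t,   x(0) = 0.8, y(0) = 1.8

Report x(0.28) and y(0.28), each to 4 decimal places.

1.2782, 1.6759

Heun on (x,y): k1 = f(t_n, state_n); k2 = f(t_n + h, state_n + h·k1); state_{n+1} = state_n + (h/2)·(k1 + k2).
0.000000: (0.800000, 1.800000)
  k1 = (1.800000, -0.232000)
  predictor → (1.052000, 1.767520)
  k2 = (1.722720, -0.445080)
  → (1.046590, 1.752604)
0.140000: (1.046590, 1.752604)
  k1 = (1.707804, -0.443511)
  predictor → (1.285683, 1.690513)
  k2 = (1.600913, -0.652848)
  → (1.278201, 1.675859)
(x(0.28), y(0.28)) ≈ (1.2782, 1.6759)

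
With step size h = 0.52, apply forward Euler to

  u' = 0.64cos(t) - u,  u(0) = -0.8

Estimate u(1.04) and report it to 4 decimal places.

Euler: u_{n+1} = u_n + h·f(t_n, u_n).
t=0.000000, u=-0.800000: f=1.440000 → u ← -0.800000 + 0.52·1.440000 = -0.051200
t=0.520000, u=-0.051200: f=0.606604 → u ← -0.051200 + 0.52·0.606604 = 0.264234
u(1.04) ≈ 0.2642

0.2642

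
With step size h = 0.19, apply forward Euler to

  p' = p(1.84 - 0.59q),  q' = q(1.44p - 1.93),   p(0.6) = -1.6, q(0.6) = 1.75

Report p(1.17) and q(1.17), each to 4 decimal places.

Euler on (p,q): p_{n+1} = p_n + h·p', q_{n+1} = q_n + h·q'.
0.600000: (-1.600000, 1.750000); f=(-1.292000, -7.409500) → (-1.845480, 0.342195)
0.790000: (-1.845480, 0.342195); f=(-3.023090, -1.569817) → (-2.419867, 0.043930)
0.980000: (-2.419867, 0.043930); f=(-4.389836, -0.237863) → (-3.253936, -0.001264)
(p(1.17), q(1.17)) ≈ (-3.2539, -0.0013)

-3.2539, -0.0013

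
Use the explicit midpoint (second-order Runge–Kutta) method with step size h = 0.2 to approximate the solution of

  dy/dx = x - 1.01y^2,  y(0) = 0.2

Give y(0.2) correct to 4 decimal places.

Midpoint: k1 = f(x_n, y_n); k2 = f(x_n + h/2, y_n + (h/2)·k1); y_{n+1} = y_n + h·k2.
x=0.000000, y=0.200000:
  k1 = f(0.000000, 0.200000) = -0.040400
  k2 = f(0.100000, 0.195960) = 0.061216
  y ← 0.200000 + 0.2·0.061216 = 0.212243
y(0.2) ≈ 0.2122

0.2122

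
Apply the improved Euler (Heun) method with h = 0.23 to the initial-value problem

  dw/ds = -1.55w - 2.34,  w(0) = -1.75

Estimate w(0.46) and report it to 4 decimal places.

-1.6298

Heun: k1 = f(s_n, w_n); k2 = f(s_n + h, w_n + h·k1); w_{n+1} = w_n + (h/2)·(k1 + k2).
s=0.000000, w=-1.750000:
  k1 = f(0.000000, -1.750000) = 0.372500
  k2 = f(0.230000, -1.664325) = 0.239704
  w ← -1.750000 + (0.23/2)·(0.372500 + 0.239704) = -1.679597
s=0.230000, w=-1.679597:
  k1 = f(0.230000, -1.679597) = 0.263375
  k2 = f(0.460000, -1.619020) = 0.169482
  w ← -1.679597 + (0.23/2)·(0.263375 + 0.169482) = -1.629818
w(0.46) ≈ -1.6298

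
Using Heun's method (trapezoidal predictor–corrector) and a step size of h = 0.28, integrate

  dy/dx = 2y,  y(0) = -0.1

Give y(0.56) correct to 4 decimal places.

Heun: k1 = f(x_n, y_n); k2 = f(x_n + h, y_n + h·k1); y_{n+1} = y_n + (h/2)·(k1 + k2).
x=0.000000, y=-0.100000:
  k1 = f(0.000000, -0.100000) = -0.200000
  k2 = f(0.280000, -0.156000) = -0.312000
  y ← -0.100000 + (0.28/2)·(-0.200000 + (-0.312000)) = -0.171680
x=0.280000, y=-0.171680:
  k1 = f(0.280000, -0.171680) = -0.343360
  k2 = f(0.560000, -0.267821) = -0.535642
  y ← -0.171680 + (0.28/2)·(-0.343360 + (-0.535642)) = -0.294740
y(0.56) ≈ -0.2947

-0.2947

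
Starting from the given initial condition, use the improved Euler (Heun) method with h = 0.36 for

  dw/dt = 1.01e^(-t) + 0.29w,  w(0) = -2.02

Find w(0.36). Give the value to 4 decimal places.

-1.9143

Heun: k1 = f(t_n, w_n); k2 = f(t_n + h, w_n + h·k1); w_{n+1} = w_n + (h/2)·(k1 + k2).
t=0.000000, w=-2.020000:
  k1 = f(0.000000, -2.020000) = 0.424200
  k2 = f(0.360000, -1.867288) = 0.163140
  w ← -2.020000 + (0.36/2)·(0.424200 + 0.163140) = -1.914279
w(0.36) ≈ -1.9143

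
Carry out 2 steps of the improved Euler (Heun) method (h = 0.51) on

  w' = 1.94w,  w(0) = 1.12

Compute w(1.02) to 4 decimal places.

Heun: k1 = f(x_n, w_n); k2 = f(x_n + h, w_n + h·k1); w_{n+1} = w_n + (h/2)·(k1 + k2).
x=0.000000, w=1.120000:
  k1 = f(0.000000, 1.120000) = 2.172800
  k2 = f(0.510000, 2.228128) = 4.322568
  w ← 1.120000 + (0.51/2)·(2.172800 + 4.322568) = 2.776319
x=0.510000, w=2.776319:
  k1 = f(0.510000, 2.776319) = 5.386059
  k2 = f(1.020000, 5.523209) = 10.715025
  w ← 2.776319 + (0.51/2)·(5.386059 + 10.715025) = 6.882095
w(1.02) ≈ 6.8821

6.8821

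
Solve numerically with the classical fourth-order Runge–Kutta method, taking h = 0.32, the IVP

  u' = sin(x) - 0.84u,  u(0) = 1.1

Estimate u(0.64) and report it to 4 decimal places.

RK4: k1 = f(x_n, u_n); k2 = f(x_n + h/2, u_n + (h/2)·k1); k3 = f(x_n + h/2, u_n + (h/2)·k2); k4 = f(x_n + h, u_n + h·k3); u_{n+1} = u_n + (h/6)·(k1 + 2k2 + 2k3 + k4).
x=0.000000, u=1.100000:
  k1 = f(0.000000, 1.100000) = -0.924000
  k2 = f(0.160000, 0.952160) = -0.640496
  k3 = f(0.160000, 0.997521) = -0.678599
  k4 = f(0.320000, 0.882848) = -0.427026
  u ← 1.100000 + (0.32/6)·(k1 + 2k2 + 2k3 + k4) = 0.887242
x=0.320000, u=0.887242:
  k1 = f(0.320000, 0.887242) = -0.430717
  k2 = f(0.480000, 0.818327) = -0.225616
  k3 = f(0.480000, 0.851143) = -0.253181
  k4 = f(0.640000, 0.806224) = -0.080033
  u ← 0.887242 + (0.32/6)·(k1 + 2k2 + 2k3 + k4) = 0.808930
u(0.64) ≈ 0.8089

0.8089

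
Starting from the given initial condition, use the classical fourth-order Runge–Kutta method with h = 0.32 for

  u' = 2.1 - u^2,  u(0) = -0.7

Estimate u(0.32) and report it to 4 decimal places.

RK4: k1 = f(x_n, u_n); k2 = f(x_n + h/2, u_n + (h/2)·k1); k3 = f(x_n + h/2, u_n + (h/2)·k2); k4 = f(x_n + h, u_n + h·k3); u_{n+1} = u_n + (h/6)·(k1 + 2k2 + 2k3 + k4).
x=0.000000, u=-0.700000:
  k1 = f(0.000000, -0.700000) = 1.610000
  k2 = f(0.160000, -0.442400) = 1.904282
  k3 = f(0.160000, -0.395315) = 1.943726
  k4 = f(0.320000, -0.078008) = 2.093915
  u ← -0.700000 + (0.32/6)·(k1 + 2k2 + 2k3 + k4) = -0.092004
u(0.32) ≈ -0.0920

-0.0920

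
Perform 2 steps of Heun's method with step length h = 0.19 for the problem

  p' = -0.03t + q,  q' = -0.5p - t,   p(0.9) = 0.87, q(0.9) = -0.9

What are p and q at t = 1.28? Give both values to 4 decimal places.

Heun on (p,q): k1 = f(t_n, state_n); k2 = f(t_n + h, state_n + h·k1); state_{n+1} = state_n + (h/2)·(k1 + k2).
0.900000: (0.870000, -0.900000)
  k1 = (-0.927000, -1.335000)
  predictor → (0.693870, -1.153650)
  k2 = (-1.186350, -1.436935)
  → (0.669232, -1.163334)
1.090000: (0.669232, -1.163334)
  k1 = (-1.196034, -1.424616)
  predictor → (0.441985, -1.434011)
  k2 = (-1.472411, -1.500993)
  → (0.415730, -1.441267)
(p(1.28), q(1.28)) ≈ (0.4157, -1.4413)

0.4157, -1.4413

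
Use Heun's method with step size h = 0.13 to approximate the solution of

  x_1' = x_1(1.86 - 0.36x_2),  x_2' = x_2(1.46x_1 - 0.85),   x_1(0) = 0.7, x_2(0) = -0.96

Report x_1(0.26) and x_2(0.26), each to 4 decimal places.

1.2389, -1.0958

Heun on (x_1,x_2): k1 = f(t_n, state_n); k2 = f(t_n + h, state_n + h·k1); state_{n+1} = state_n + (h/2)·(k1 + k2).
0.000000: (0.700000, -0.960000)
  k1 = (1.543920, -0.165120)
  predictor → (0.900710, -0.981466)
  k2 = (1.993565, -0.456417)
  → (0.929937, -1.000400)
0.130000: (0.929937, -1.000400)
  k1 = (2.064593, -0.507910)
  predictor → (1.198334, -1.066428)
  k2 = (2.688958, -0.959324)
  → (1.238917, -1.095770)
(x_1(0.26), x_2(0.26)) ≈ (1.2389, -1.0958)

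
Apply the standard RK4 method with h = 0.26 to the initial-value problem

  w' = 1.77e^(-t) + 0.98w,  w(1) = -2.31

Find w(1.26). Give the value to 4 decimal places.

RK4: k1 = f(t_n, w_n); k2 = f(t_n + h/2, w_n + (h/2)·k1); k3 = f(t_n + h/2, w_n + (h/2)·k2); k4 = f(t_n + h, w_n + h·k3); w_{n+1} = w_n + (h/6)·(k1 + 2k2 + 2k3 + k4).
t=1.000000, w=-2.310000:
  k1 = f(1.000000, -2.310000) = -1.612653
  k2 = f(1.130000, -2.519645) = -1.897483
  k3 = f(1.130000, -2.556673) = -1.933770
  k4 = f(1.260000, -2.812780) = -2.254457
  w ← -2.310000 + (0.26/6)·(k1 + 2k2 + 2k3 + k4) = -2.809617
w(1.26) ≈ -2.8096

-2.8096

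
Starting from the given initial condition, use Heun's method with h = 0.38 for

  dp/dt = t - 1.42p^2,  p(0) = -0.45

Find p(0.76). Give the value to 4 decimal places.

-0.4443

Heun: k1 = f(t_n, p_n); k2 = f(t_n + h, p_n + h·k1); p_{n+1} = p_n + (h/2)·(k1 + k2).
t=0.000000, p=-0.450000:
  k1 = f(0.000000, -0.450000) = -0.287550
  k2 = f(0.380000, -0.559269) = -0.064150
  p ← -0.450000 + (0.38/2)·(-0.287550 + (-0.064150)) = -0.516823
t=0.380000, p=-0.516823:
  k1 = f(0.380000, -0.516823) = 0.000709
  k2 = f(0.760000, -0.516553) = 0.381105
  p ← -0.516823 + (0.38/2)·(0.000709 + 0.381105) = -0.444278
p(0.76) ≈ -0.4443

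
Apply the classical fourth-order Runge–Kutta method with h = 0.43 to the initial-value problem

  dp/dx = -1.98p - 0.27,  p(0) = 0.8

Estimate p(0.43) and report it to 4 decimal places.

RK4: k1 = f(x_n, p_n); k2 = f(x_n + h/2, p_n + (h/2)·k1); k3 = f(x_n + h/2, p_n + (h/2)·k2); k4 = f(x_n + h, p_n + h·k3); p_{n+1} = p_n + (h/6)·(k1 + 2k2 + 2k3 + k4).
x=0.000000, p=0.800000:
  k1 = f(0.000000, 0.800000) = -1.854000
  k2 = f(0.215000, 0.401390) = -1.064752
  k3 = f(0.215000, 0.571078) = -1.400735
  k4 = f(0.430000, 0.197684) = -0.661414
  p ← 0.800000 + (0.43/6)·(k1 + 2k2 + 2k3 + k4) = 0.266342
p(0.43) ≈ 0.2663

0.2663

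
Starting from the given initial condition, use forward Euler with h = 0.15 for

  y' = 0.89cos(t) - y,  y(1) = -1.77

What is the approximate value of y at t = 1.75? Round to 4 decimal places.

-0.6786

Euler: y_{n+1} = y_n + h·f(t_n, y_n).
t=1.000000, y=-1.770000: f=2.250869 → y ← -1.770000 + 0.15·2.250869 = -1.432370
t=1.150000, y=-1.432370: f=1.795923 → y ← -1.432370 + 0.15·1.795923 = -1.162981
t=1.300000, y=-1.162981: f=1.401055 → y ← -1.162981 + 0.15·1.401055 = -0.952823
t=1.450000, y=-0.952823: f=1.060070 → y ← -0.952823 + 0.15·1.060070 = -0.793812
t=1.600000, y=-0.793812: f=0.767825 → y ← -0.793812 + 0.15·0.767825 = -0.678639
y(1.75) ≈ -0.6786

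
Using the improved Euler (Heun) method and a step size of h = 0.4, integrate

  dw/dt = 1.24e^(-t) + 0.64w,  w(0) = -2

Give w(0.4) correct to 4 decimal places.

Heun: k1 = f(t_n, w_n); k2 = f(t_n + h, w_n + h·k1); w_{n+1} = w_n + (h/2)·(k1 + k2).
t=0.000000, w=-2.000000:
  k1 = f(0.000000, -2.000000) = -0.040000
  k2 = f(0.400000, -2.016000) = -0.459043
  w ← -2.000000 + (0.4/2)·(-0.040000 + (-0.459043)) = -2.099809
w(0.4) ≈ -2.0998

-2.0998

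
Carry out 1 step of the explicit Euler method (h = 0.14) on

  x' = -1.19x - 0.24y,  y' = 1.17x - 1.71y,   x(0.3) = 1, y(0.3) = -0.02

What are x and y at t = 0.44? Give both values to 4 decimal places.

0.8341, 0.1486

Euler on (x,y): x_{n+1} = x_n + h·x', y_{n+1} = y_n + h·y'.
0.300000: (1.000000, -0.020000); f=(-1.185200, 1.204200) → (0.834072, 0.148588)
(x(0.44), y(0.44)) ≈ (0.8341, 0.1486)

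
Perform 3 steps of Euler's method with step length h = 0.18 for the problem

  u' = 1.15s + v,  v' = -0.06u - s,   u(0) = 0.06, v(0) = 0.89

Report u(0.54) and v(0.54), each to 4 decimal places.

Euler on (u,v): u_{n+1} = u_n + h·u', v_{n+1} = v_n + h·v'.
0.000000: (0.060000, 0.890000); f=(0.890000, -0.003600) → (0.220200, 0.889352)
0.180000: (0.220200, 0.889352); f=(1.096352, -0.193212) → (0.417543, 0.854574)
0.360000: (0.417543, 0.854574); f=(1.268574, -0.385053) → (0.645887, 0.785264)
(u(0.54), v(0.54)) ≈ (0.6459, 0.7853)

0.6459, 0.7853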